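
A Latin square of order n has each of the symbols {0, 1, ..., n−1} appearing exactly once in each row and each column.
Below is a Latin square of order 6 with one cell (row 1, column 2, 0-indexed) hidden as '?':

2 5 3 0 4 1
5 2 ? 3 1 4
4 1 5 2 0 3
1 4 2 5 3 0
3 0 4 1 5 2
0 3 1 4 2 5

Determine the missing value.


Row 1 contains symbols [1, 2, 3, 4, 5] — missing [0].
Column 2 contains symbols [1, 2, 3, 4, 5] — missing [0].
The missing symbol must appear in both missing sets; intersection = [0].
Therefore the hidden value is 0.

Missing value = 0.


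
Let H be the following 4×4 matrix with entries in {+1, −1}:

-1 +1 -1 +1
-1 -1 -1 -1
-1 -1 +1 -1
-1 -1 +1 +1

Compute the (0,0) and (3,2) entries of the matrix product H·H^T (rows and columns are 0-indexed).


Row 0 of H: [-1, 1, -1, 1].
Row 2 of H: [-1, -1, 1, -1].
Row 3 of H: [-1, -1, 1, 1].
(H·H^T)[0][0] = Σ_j H[0][j]·H[0][j] = (-1)² + (1)² + (-1)² + (1)² = 1 + 1 + 1 + 1 = 4.
(H·H^T)[3][2] = Σ_j H[3][j]·H[2][j] = (-1)·(-1) + (-1)·(-1) + (1)·(1) + (1)·(-1) = 1 + 1 + 1 + -1 = 2.
Rows 3 and 2 are not orthogonal (dot product = 2 ≠ 0), so H is not a Hadamard matrix.

(0,0) entry = 4; (3,2) entry = 2.


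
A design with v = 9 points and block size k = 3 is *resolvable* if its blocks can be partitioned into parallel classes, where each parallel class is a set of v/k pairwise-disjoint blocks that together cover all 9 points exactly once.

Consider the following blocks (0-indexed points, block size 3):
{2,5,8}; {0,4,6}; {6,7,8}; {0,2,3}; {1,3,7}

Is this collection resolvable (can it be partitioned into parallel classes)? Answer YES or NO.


v = 9, block size k = 3, number of blocks = 5.
For resolvability, blocks must partition into parallel classes of size v/k = 3.
Total blocks must therefore be a multiple of 3: 5 = 3·1 + 2 ⇒ not divisible ✗.
Resolvable? NO.

NO


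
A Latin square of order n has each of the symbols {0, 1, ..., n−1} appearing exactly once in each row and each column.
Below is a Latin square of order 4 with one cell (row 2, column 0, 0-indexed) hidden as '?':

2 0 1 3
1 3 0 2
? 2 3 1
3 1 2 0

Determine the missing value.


Row 2 contains symbols [1, 2, 3] — missing [0].
Column 0 contains symbols [1, 2, 3] — missing [0].
The missing symbol must appear in both missing sets; intersection = [0].
Therefore the hidden value is 0.

Missing value = 0.


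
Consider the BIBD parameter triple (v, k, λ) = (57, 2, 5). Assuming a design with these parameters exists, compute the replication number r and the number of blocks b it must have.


Any 2-(v, k, λ) BIBD satisfies two necessary conditions:
  (i)  Each point sits in r blocks, and counting incidences through any fixed point gives r(k − 1) = λ(v − 1), so r = λ(v − 1)/(k − 1).
  (ii) Total incidences bk = vr, so b = vr/k.
Step 1: r = λ(v − 1)/(k − 1) = 5·(57 − 1)/(2 − 1) = 5·56/1 = 280/1 = 280.
Step 2: b = vr/k = 57·280/2 = 15960/2 = 7980.
Check integrality: r = 280 ∈ Z ✓, b = 7980 ∈ Z ✓.
(These identities are necessary conditions: they determine r and b for any design with these parameters, but do not by themselves prove that one exists.)

r = 280, b = 7980.


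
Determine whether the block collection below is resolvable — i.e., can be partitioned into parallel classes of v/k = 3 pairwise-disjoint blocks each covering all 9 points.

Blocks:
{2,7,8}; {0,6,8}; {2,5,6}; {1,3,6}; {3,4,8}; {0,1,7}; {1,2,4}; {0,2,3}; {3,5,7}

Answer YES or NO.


v = 9, block size k = 3, number of blocks = 9.
For resolvability, blocks must partition into parallel classes of size v/k = 3.
Total blocks must therefore be a multiple of 3: 9 = 3·3 + 0 ⇒ divisible ✓.
Consider block {2,7,8}. The only other block(s) in the collection disjoint from it are {1,3,6} — just 1 block(s). Any parallel class containing {2,7,8} would need 2 other blocks each disjoint from it, so no parallel class of size 3 can contain {2,7,8}.
Since every block must belong to some parallel class in a resolution, the collection cannot be partitioned into parallel classes.
Resolvable? NO.

NO


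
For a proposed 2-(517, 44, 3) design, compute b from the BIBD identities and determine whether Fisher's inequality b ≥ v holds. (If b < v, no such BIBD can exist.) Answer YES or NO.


r = λ(v − 1)/(k − 1) = 3·516/43 = 36.
b = vr/k = 517·36/44 = 423.
Fisher's inequality: b ≥ v ⇔ 423 ≥ 517? NO.

NO


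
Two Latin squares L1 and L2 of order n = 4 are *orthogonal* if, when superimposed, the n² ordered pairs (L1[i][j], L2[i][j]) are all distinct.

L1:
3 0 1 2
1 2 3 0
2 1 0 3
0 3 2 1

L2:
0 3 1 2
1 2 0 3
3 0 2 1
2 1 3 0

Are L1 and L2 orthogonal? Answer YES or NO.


Form the n² = 16 superimposed pairs (L1[i][j], L2[i][j]), row by row (rows and columns indexed from 0):
row 0: (3,0) (0,3) (1,1) (2,2)
row 1: (1,1) (2,2) (3,0) (0,3)
row 2: (2,3) (1,0) (0,2) (3,1)
row 3: (0,2) (3,1) (2,3) (1,0)
Orthogonality requires all 16 pairs distinct.
But the pair (1,1) repeats: cell (0,2) has L1 = 1, L2 = 1, and cell (1,0) has L1 = 1, L2 = 1.
A repeated pair means some other pair never occurs (only 8 distinct pairs out of 16), so the squares are not orthogonal.
Conclusion: NO.

NO


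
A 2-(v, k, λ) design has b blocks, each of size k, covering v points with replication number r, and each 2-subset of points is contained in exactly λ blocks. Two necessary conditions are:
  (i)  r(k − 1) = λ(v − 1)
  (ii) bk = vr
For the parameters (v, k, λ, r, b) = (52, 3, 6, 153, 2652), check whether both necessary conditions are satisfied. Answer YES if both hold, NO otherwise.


Condition (i): r(k − 1) = 153·2 = 306; λ(v − 1) = 6·51 = 306. Match? YES.
Condition (ii): bk = 2652·3 = 7956; vr = 52·153 = 7956. Match? YES.
Both conditions hold? YES.

YES


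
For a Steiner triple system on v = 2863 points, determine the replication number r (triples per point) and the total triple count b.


An STS(v) is a 2-(v, 3, 1) BIBD: block size k = 3, λ = 1.
Replication: r(k − 1) = λ(v − 1) ⇒ r·2 = 2863 − 1 = 2862 ⇒ r = 1431.
Block count: b = v(v − 1)/6 = 2863·2862/6 = 8193906/6 = 1365651.
(Check via bk = vr: 1365651·3 = 4096953 = 2863·1431 = 4096953 ✓.)

r = 1431, b = 1365651.


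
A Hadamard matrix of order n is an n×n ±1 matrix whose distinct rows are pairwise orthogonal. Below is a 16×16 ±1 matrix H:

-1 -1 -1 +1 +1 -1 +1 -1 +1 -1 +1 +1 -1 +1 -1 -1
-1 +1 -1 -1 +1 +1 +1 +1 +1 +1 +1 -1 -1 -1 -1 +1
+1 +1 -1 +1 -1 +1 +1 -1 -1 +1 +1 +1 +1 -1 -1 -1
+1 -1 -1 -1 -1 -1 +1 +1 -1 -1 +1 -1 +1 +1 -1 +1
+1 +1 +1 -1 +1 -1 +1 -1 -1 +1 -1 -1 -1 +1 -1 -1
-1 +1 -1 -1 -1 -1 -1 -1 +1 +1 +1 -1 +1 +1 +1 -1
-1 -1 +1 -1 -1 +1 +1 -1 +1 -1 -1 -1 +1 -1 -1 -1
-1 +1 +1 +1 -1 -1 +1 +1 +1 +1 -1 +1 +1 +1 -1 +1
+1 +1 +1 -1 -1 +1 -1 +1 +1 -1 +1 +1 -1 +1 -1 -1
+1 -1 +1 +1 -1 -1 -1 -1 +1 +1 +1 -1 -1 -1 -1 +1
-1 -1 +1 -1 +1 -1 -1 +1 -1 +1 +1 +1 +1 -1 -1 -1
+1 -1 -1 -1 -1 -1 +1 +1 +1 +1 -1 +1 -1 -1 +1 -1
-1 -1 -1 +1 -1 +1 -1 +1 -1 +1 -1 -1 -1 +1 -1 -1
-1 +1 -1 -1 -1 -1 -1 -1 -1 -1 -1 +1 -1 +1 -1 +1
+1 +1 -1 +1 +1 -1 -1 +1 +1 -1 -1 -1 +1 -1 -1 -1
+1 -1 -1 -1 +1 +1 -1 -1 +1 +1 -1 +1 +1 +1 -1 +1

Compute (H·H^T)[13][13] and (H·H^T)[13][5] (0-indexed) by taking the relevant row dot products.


Row 5 of H: [-1, 1, -1, -1, -1, -1, -1, -1, 1, 1, 1, -1, 1, 1, 1, -1].
Row 13 of H: [-1, 1, -1, -1, -1, -1, -1, -1, -1, -1, -1, 1, -1, 1, -1, 1].
(H·H^T)[13][13] = Σ_j H[13][j]·H[13][j] = (-1)² + (1)² + (-1)² + (-1)² + (-1)² + (-1)² + (-1)² + (-1)² + (-1)² + (-1)² + (-1)² + (1)² + (-1)² + (1)² + (-1)² + (1)² = 1 + 1 + 1 + 1 + 1 + 1 + 1 + 1 + 1 + 1 + 1 + 1 + 1 + 1 + 1 + 1 = 16.
(H·H^T)[13][5] = Σ_j H[13][j]·H[5][j] = (-1)·(-1) + (1)·(1) + (-1)·(-1) + (-1)·(-1) + (-1)·(-1) + (-1)·(-1) + (-1)·(-1) + (-1)·(-1) + (-1)·(1) + (-1)·(1) + (-1)·(1) + (1)·(-1) + (-1)·(1) + (1)·(1) + (-1)·(1) + (1)·(-1) = 1 + 1 + 1 + 1 + 1 + 1 + 1 + 1 + -1 + -1 + -1 + -1 + -1 + 1 + -1 + -1 = 2.
Rows 13 and 5 are not orthogonal (dot product = 2 ≠ 0), so H is not a Hadamard matrix.

(13,13) entry = 16; (13,5) entry = 2.


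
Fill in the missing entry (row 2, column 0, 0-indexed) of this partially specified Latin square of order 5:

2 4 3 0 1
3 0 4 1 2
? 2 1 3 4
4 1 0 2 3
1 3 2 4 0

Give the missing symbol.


Row 2 contains symbols [1, 2, 3, 4] — missing [0].
Column 0 contains symbols [1, 2, 3, 4] — missing [0].
The missing symbol must appear in both missing sets; intersection = [0].
Therefore the hidden value is 0.

Missing value = 0.


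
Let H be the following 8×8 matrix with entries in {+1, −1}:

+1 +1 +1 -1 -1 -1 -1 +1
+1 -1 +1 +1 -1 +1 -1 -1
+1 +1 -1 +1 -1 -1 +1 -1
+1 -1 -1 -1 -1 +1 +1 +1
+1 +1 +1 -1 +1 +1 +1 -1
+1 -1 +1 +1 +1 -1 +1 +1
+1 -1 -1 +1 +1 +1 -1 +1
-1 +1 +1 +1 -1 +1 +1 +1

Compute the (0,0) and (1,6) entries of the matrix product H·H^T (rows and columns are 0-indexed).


Row 0 of H: [1, 1, 1, -1, -1, -1, -1, 1].
Row 1 of H: [1, -1, 1, 1, -1, 1, -1, -1].
Row 6 of H: [1, -1, -1, 1, 1, 1, -1, 1].
(H·H^T)[0][0] = Σ_j H[0][j]·H[0][j] = (1)² + (1)² + (1)² + (-1)² + (-1)² + (-1)² + (-1)² + (1)² = 1 + 1 + 1 + 1 + 1 + 1 + 1 + 1 = 8.
(H·H^T)[1][6] = Σ_j H[1][j]·H[6][j] = (1)·(1) + (-1)·(-1) + (1)·(-1) + (1)·(1) + (-1)·(1) + (1)·(1) + (-1)·(-1) + (-1)·(1) = 1 + 1 + -1 + 1 + -1 + 1 + 1 + -1 = 2.
Rows 1 and 6 are not orthogonal (dot product = 2 ≠ 0), so H is not a Hadamard matrix.

(0,0) entry = 8; (1,6) entry = 2.


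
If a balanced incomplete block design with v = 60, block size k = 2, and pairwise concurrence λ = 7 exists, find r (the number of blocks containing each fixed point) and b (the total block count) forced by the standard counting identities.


Any 2-(v, k, λ) BIBD satisfies two necessary conditions:
  (i)  Each point sits in r blocks, and counting incidences through any fixed point gives r(k − 1) = λ(v − 1), so r = λ(v − 1)/(k − 1).
  (ii) Total incidences bk = vr, so b = vr/k.
Step 1: r = λ(v − 1)/(k − 1) = 7·(60 − 1)/(2 − 1) = 7·59/1 = 413/1 = 413.
Step 2: b = vr/k = 60·413/2 = 24780/2 = 12390.
Check integrality: r = 413 ∈ Z ✓, b = 12390 ∈ Z ✓.
(These identities are necessary conditions: they determine r and b for any design with these parameters, but do not by themselves prove that one exists.)

r = 413, b = 12390.


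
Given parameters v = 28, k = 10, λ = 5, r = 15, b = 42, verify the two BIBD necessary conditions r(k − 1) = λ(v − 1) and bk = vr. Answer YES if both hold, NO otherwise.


Condition (i): r(k − 1) = 15·9 = 135; λ(v − 1) = 5·27 = 135. Match? YES.
Condition (ii): bk = 42·10 = 420; vr = 28·15 = 420. Match? YES.
Both conditions hold? YES.

YES


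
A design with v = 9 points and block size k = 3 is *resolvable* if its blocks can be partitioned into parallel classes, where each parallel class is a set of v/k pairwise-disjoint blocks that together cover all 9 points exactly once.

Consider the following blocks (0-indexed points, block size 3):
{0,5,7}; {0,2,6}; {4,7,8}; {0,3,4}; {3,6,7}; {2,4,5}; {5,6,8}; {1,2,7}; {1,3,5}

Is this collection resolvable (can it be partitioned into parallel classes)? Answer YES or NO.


v = 9, block size k = 3, number of blocks = 9.
For resolvability, blocks must partition into parallel classes of size v/k = 3.
Total blocks must therefore be a multiple of 3: 9 = 3·3 + 0 ⇒ divisible ✓.
Consider block {0,5,7}. It intersects every other block in the collection, so no parallel class of size 3 can contain it.
Since every block must belong to some parallel class in a resolution, the collection cannot be partitioned into parallel classes.
Resolvable? NO.

NO


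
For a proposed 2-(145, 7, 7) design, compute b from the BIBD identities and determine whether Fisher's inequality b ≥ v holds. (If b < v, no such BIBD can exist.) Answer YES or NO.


r = λ(v − 1)/(k − 1) = 7·144/6 = 168.
b = vr/k = 145·168/7 = 3480.
Fisher's inequality: b ≥ v ⇔ 3480 ≥ 145? YES.

YES


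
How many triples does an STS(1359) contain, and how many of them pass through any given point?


An STS(v) is a 2-(v, 3, 1) BIBD: block size k = 3, λ = 1.
Replication: r(k − 1) = λ(v − 1) ⇒ r·2 = 1359 − 1 = 1358 ⇒ r = 679.
Block count: bk = vr ⇒ b·3 = 1359·679 = 922761 ⇒ b = 307587.
(Check via b = v(v − 1)/6 = 1359·1358/6 = 1845522/6 = 307587.)

r = 679, b = 307587.


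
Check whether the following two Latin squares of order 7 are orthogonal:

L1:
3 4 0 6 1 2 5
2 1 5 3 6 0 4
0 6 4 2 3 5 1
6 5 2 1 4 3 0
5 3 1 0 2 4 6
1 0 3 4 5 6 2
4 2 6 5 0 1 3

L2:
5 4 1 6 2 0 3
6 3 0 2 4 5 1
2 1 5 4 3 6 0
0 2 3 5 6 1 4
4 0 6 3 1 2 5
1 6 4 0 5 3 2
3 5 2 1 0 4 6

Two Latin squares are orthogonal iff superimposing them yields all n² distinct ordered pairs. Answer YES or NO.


Form the n² = 49 superimposed pairs (L1[i][j], L2[i][j]), row by row (rows and columns indexed from 0):
row 0: (3,5) (4,4) (0,1) (6,6) (1,2) (2,0) (5,3)
row 1: (2,6) (1,3) (5,0) (3,2) (6,4) (0,5) (4,1)
row 2: (0,2) (6,1) (4,5) (2,4) (3,3) (5,6) (1,0)
row 3: (6,0) (5,2) (2,3) (1,5) (4,6) (3,1) (0,4)
row 4: (5,4) (3,0) (1,6) (0,3) (2,1) (4,2) (6,5)
row 5: (1,1) (0,6) (3,4) (4,0) (5,5) (6,3) (2,2)
row 6: (4,3) (2,5) (6,2) (5,1) (0,0) (1,4) (3,6)
Orthogonality requires all 49 pairs distinct.
Check by first coordinate: for each symbol s of L1, list the L2 entries in the n cells where L1 = s; they must all differ.
  L1 = 0: L2 entries (in reading order) 1, 5, 2, 4, 3, 6, 0 — all 7 distinct ✓
  L1 = 1: L2 entries (in reading order) 2, 3, 0, 5, 6, 1, 4 — all 7 distinct ✓
  L1 = 2: L2 entries (in reading order) 0, 6, 4, 3, 1, 2, 5 — all 7 distinct ✓
  L1 = 3: L2 entries (in reading order) 5, 2, 3, 1, 0, 4, 6 — all 7 distinct ✓
  L1 = 4: L2 entries (in reading order) 4, 1, 5, 6, 2, 0, 3 — all 7 distinct ✓
  L1 = 5: L2 entries (in reading order) 3, 0, 6, 2, 4, 5, 1 — all 7 distinct ✓
  L1 = 6: L2 entries (in reading order) 6, 4, 1, 0, 5, 3, 2 — all 7 distinct ✓
Every symbol of L1 meets every symbol of L2 exactly once, so all 49 pairs are distinct (49 of 49).
Conclusion: YES.

YES


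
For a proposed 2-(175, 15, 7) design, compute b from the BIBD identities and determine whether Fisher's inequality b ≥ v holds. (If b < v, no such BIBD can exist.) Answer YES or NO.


r = λ(v − 1)/(k − 1) = 7·174/14 = 87.
b = vr/k = 175·87/15 = 1015.
Fisher's inequality: b ≥ v ⇔ 1015 ≥ 175? YES.

YES


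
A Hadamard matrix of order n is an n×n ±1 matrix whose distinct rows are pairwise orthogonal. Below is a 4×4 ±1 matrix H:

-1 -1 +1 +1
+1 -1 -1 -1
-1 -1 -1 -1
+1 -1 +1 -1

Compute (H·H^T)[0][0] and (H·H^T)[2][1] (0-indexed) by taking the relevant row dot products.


Row 0 of H: [-1, -1, 1, 1].
Row 1 of H: [1, -1, -1, -1].
Row 2 of H: [-1, -1, -1, -1].
(H·H^T)[0][0] = Σ_j H[0][j]·H[0][j] = (-1)² + (-1)² + (1)² + (1)² = 1 + 1 + 1 + 1 = 4.
(H·H^T)[2][1] = Σ_j H[2][j]·H[1][j] = (-1)·(1) + (-1)·(-1) + (-1)·(-1) + (-1)·(-1) = -1 + 1 + 1 + 1 = 2.
Rows 2 and 1 are not orthogonal (dot product = 2 ≠ 0), so H is not a Hadamard matrix.

(0,0) entry = 4; (2,1) entry = 2.


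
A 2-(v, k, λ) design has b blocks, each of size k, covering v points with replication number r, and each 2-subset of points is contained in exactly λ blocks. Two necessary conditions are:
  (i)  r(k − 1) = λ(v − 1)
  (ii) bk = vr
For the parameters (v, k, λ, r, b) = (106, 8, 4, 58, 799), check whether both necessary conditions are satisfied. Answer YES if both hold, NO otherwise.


Condition (i): r(k − 1) = 58·7 = 406; λ(v − 1) = 4·105 = 420. Match? NO.
Condition (ii): bk = 799·8 = 6392; vr = 106·58 = 6148. Match? NO.
Both conditions hold? NO.

NO


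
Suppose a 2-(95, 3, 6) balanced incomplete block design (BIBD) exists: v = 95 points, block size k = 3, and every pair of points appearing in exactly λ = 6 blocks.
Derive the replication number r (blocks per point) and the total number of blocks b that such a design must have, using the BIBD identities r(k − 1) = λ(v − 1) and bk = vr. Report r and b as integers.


Any 2-(v, k, λ) BIBD satisfies two necessary conditions:
  (i)  Each point sits in r blocks, and counting incidences through any fixed point gives r(k − 1) = λ(v − 1), so r = λ(v − 1)/(k − 1).
  (ii) Total incidences bk = vr, so b = vr/k.
Step 1: r = λ(v − 1)/(k − 1) = 6·(95 − 1)/(3 − 1) = 6·94/2 = 564/2 = 282.
Step 2: b = vr/k = 95·282/3 = 26790/3 = 8930.
Check integrality: r = 282 ∈ Z ✓, b = 8930 ∈ Z ✓.
(These identities are necessary conditions: they determine r and b for any design with these parameters, but do not by themselves prove that one exists.)

r = 282, b = 8930.


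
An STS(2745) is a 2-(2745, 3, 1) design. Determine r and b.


An STS(v) is a 2-(v, 3, 1) BIBD: block size k = 3, λ = 1.
Replication: r(k − 1) = λ(v − 1) ⇒ r·2 = 2745 − 1 = 2744 ⇒ r = 1372.
Block count: bk = vr ⇒ b·3 = 2745·1372 = 3766140 ⇒ b = 1255380.
(Check via b = v(v − 1)/6 = 2745·2744/6 = 7532280/6 = 1255380.)

r = 1372, b = 1255380.


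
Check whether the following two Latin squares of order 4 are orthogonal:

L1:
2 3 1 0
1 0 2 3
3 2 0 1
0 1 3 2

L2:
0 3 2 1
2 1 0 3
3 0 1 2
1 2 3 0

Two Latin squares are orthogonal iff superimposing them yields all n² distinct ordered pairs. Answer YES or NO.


Form the n² = 16 superimposed pairs (L1[i][j], L2[i][j]), row by row (rows and columns indexed from 0):
row 0: (2,0) (3,3) (1,2) (0,1)
row 1: (1,2) (0,1) (2,0) (3,3)
row 2: (3,3) (2,0) (0,1) (1,2)
row 3: (0,1) (1,2) (3,3) (2,0)
Orthogonality requires all 16 pairs distinct.
But the pair (1,2) repeats: cell (0,2) has L1 = 1, L2 = 2, and cell (1,0) has L1 = 1, L2 = 2.
A repeated pair means some other pair never occurs (only 4 distinct pairs out of 16), so the squares are not orthogonal.
Conclusion: NO.

NO


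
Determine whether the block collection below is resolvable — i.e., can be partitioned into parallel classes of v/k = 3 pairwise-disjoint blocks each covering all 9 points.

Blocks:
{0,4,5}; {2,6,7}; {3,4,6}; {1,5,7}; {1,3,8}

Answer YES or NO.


v = 9, block size k = 3, number of blocks = 5.
For resolvability, blocks must partition into parallel classes of size v/k = 3.
Total blocks must therefore be a multiple of 3: 5 = 3·1 + 2 ⇒ not divisible ✗.
Resolvable? NO.

NO


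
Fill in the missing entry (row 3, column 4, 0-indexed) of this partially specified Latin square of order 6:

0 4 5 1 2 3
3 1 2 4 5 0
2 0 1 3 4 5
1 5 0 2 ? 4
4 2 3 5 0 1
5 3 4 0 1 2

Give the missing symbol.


Row 3 contains symbols [0, 1, 2, 4, 5] — missing [3].
Column 4 contains symbols [0, 1, 2, 4, 5] — missing [3].
The missing symbol must appear in both missing sets; intersection = [3].
Therefore the hidden value is 3.

Missing value = 3.


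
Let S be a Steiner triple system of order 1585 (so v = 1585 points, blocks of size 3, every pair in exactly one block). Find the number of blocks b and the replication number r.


An STS(v) is a 2-(v, 3, 1) BIBD: block size k = 3, λ = 1.
Replication: r(k − 1) = λ(v − 1) ⇒ r·2 = 1585 − 1 = 1584 ⇒ r = 792.
Block count: b = v(v − 1)/6 = 1585·1584/6 = 2510640/6 = 418440.
(Check via bk = vr: 418440·3 = 1255320 = 1585·792 = 1255320 ✓.)

r = 792, b = 418440.


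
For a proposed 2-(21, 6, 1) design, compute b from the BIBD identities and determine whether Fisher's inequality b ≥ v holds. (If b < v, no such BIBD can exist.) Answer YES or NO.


r = λ(v − 1)/(k − 1) = 1·20/5 = 4.
b = vr/k = 21·4/6 = 14.
Fisher's inequality: b ≥ v ⇔ 14 ≥ 21? NO.

NO


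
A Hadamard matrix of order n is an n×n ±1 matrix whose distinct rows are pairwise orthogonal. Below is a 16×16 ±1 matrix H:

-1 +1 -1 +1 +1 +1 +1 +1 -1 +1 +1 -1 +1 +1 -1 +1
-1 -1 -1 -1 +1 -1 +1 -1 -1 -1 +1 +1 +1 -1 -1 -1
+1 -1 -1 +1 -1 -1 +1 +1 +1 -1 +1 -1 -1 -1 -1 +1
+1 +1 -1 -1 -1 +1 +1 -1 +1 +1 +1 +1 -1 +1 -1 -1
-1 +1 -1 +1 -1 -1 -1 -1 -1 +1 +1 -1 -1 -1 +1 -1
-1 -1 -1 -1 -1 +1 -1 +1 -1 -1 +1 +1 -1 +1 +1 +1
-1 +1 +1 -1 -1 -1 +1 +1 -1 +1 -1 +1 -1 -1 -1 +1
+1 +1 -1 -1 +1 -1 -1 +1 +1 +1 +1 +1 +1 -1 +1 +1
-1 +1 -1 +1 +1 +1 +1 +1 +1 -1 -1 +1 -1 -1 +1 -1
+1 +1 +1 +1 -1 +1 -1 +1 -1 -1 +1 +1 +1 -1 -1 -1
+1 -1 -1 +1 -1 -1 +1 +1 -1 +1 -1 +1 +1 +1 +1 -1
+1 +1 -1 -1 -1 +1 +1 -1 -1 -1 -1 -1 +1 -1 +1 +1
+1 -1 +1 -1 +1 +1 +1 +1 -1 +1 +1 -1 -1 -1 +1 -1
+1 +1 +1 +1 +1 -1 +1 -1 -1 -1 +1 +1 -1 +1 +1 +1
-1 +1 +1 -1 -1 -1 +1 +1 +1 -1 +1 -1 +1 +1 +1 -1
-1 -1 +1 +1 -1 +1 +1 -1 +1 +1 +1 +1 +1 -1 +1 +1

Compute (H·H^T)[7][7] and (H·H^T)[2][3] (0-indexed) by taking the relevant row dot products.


Row 2 of H: [1, -1, -1, 1, -1, -1, 1, 1, 1, -1, 1, -1, -1, -1, -1, 1].
Row 3 of H: [1, 1, -1, -1, -1, 1, 1, -1, 1, 1, 1, 1, -1, 1, -1, -1].
Row 7 of H: [1, 1, -1, -1, 1, -1, -1, 1, 1, 1, 1, 1, 1, -1, 1, 1].
(H·H^T)[7][7] = Σ_j H[7][j]·H[7][j] = (1)² + (1)² + (-1)² + (-1)² + (1)² + (-1)² + (-1)² + (1)² + (1)² + (1)² + (1)² + (1)² + (1)² + (-1)² + (1)² + (1)² = 1 + 1 + 1 + 1 + 1 + 1 + 1 + 1 + 1 + 1 + 1 + 1 + 1 + 1 + 1 + 1 = 16.
(H·H^T)[2][3] = Σ_j H[2][j]·H[3][j] = (1)·(1) + (-1)·(1) + (-1)·(-1) + (1)·(-1) + (-1)·(-1) + (-1)·(1) + (1)·(1) + (1)·(-1) + (1)·(1) + (-1)·(1) + (1)·(1) + (-1)·(1) + (-1)·(-1) + (-1)·(1) + (-1)·(-1) + (1)·(-1) = 1 + -1 + 1 + -1 + 1 + -1 + 1 + -1 + 1 + -1 + 1 + -1 + 1 + -1 + 1 + -1 = 0.
So rows 2 and 3 are orthogonal; the diagonal entry equals n = 16.

(7,7) entry = 16; (2,3) entry = 0.


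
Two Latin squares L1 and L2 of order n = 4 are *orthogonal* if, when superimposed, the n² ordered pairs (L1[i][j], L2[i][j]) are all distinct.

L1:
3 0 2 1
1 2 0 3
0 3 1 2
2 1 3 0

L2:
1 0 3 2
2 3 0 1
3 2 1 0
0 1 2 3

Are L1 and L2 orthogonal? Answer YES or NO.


Form the n² = 16 superimposed pairs (L1[i][j], L2[i][j]), row by row (rows and columns indexed from 0):
row 0: (3,1) (0,0) (2,3) (1,2)
row 1: (1,2) (2,3) (0,0) (3,1)
row 2: (0,3) (3,2) (1,1) (2,0)
row 3: (2,0) (1,1) (3,2) (0,3)
Orthogonality requires all 16 pairs distinct.
But the pair (1,2) repeats: cell (0,3) has L1 = 1, L2 = 2, and cell (1,0) has L1 = 1, L2 = 2.
A repeated pair means some other pair never occurs (only 8 distinct pairs out of 16), so the squares are not orthogonal.
Conclusion: NO.

NO


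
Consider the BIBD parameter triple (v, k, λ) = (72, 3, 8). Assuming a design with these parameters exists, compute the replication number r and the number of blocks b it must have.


Any 2-(v, k, λ) BIBD satisfies two necessary conditions:
  (i)  Each point sits in r blocks, and counting incidences through any fixed point gives r(k − 1) = λ(v − 1), so r = λ(v − 1)/(k − 1).
  (ii) Total incidences bk = vr, so b = vr/k.
Step 1: r = λ(v − 1)/(k − 1) = 8·(72 − 1)/(3 − 1) = 8·71/2 = 568/2 = 284.
Step 2: b = vr/k = 72·284/3 = 20448/3 = 6816.
Check integrality: r = 284 ∈ Z ✓, b = 6816 ∈ Z ✓.
(These identities are necessary conditions: they determine r and b for any design with these parameters, but do not by themselves prove that one exists.)

r = 284, b = 6816.


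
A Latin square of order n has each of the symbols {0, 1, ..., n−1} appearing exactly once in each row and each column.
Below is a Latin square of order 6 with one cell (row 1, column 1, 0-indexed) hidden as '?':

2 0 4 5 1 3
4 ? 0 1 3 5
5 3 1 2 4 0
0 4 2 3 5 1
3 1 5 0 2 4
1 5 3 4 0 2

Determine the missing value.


Row 1 contains symbols [0, 1, 3, 4, 5] — missing [2].
Column 1 contains symbols [0, 1, 3, 4, 5] — missing [2].
The missing symbol must appear in both missing sets; intersection = [2].
Therefore the hidden value is 2.

Missing value = 2.


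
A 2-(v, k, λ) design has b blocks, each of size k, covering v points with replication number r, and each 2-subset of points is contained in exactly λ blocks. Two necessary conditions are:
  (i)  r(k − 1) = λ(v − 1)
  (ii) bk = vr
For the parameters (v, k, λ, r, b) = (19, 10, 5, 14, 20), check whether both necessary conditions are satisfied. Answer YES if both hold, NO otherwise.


Condition (i): r(k − 1) = 14·9 = 126; λ(v − 1) = 5·18 = 90. Match? NO.
Condition (ii): bk = 20·10 = 200; vr = 19·14 = 266. Match? NO.
Both conditions hold? NO.

NO


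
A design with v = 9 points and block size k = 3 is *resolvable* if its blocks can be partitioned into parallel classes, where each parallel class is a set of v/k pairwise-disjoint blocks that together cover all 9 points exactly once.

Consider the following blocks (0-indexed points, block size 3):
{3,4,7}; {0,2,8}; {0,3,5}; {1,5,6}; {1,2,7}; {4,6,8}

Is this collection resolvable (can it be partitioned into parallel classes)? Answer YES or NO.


v = 9, block size k = 3, number of blocks = 6.
For resolvability, blocks must partition into parallel classes of size v/k = 3.
Total blocks must therefore be a multiple of 3: 6 = 3·2 + 0 ⇒ divisible ✓.
Greedy packing gives 2 candidate class(es). Each should be a full parallel class (size 3, covers all 9 points).
  Class 1 (3 blocks): {3,4,7}; {0,2,8}; {1,5,6}. Points covered: [0, 1, 2, 3, 4, 5, 6, 7, 8].
  Class 2 (3 blocks): {0,3,5}; {1,2,7}; {4,6,8}. Points covered: [0, 1, 2, 3, 4, 5, 6, 7, 8].
All classes full (size 3)? YES. All classes cover every point? YES.
Resolvable? YES.

YES


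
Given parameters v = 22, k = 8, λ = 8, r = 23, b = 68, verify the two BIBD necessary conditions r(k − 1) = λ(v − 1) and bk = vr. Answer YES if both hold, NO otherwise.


Condition (i): r(k − 1) = 23·7 = 161; λ(v − 1) = 8·21 = 168. Match? NO.
Condition (ii): bk = 68·8 = 544; vr = 22·23 = 506. Match? NO.
Both conditions hold? NO.

NO


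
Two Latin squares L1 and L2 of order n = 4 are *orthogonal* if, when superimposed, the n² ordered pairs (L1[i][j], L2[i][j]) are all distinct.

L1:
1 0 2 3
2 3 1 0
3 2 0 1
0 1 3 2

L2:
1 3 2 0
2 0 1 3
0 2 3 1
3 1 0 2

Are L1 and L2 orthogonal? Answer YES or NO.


Form the n² = 16 superimposed pairs (L1[i][j], L2[i][j]), row by row (rows and columns indexed from 0):
row 0: (1,1) (0,3) (2,2) (3,0)
row 1: (2,2) (3,0) (1,1) (0,3)
row 2: (3,0) (2,2) (0,3) (1,1)
row 3: (0,3) (1,1) (3,0) (2,2)
Orthogonality requires all 16 pairs distinct.
But the pair (2,2) repeats: cell (0,2) has L1 = 2, L2 = 2, and cell (1,0) has L1 = 2, L2 = 2.
A repeated pair means some other pair never occurs (only 4 distinct pairs out of 16), so the squares are not orthogonal.
Conclusion: NO.

NO


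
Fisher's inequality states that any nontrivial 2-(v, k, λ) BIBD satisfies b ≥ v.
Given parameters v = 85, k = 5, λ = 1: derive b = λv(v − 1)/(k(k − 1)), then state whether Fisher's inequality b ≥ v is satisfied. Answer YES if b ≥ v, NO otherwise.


b = λv(v − 1)/(k(k − 1)) = 1·85·84/(5·4) = 7140/20 = 357.
Compare with v = 85: b ≥ v, so Fisher's inequality holds.

YES


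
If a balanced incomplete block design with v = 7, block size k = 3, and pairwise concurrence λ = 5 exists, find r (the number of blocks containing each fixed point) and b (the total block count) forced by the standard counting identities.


Any 2-(v, k, λ) BIBD satisfies two necessary conditions:
  (i)  Each point sits in r blocks, and counting incidences through any fixed point gives r(k − 1) = λ(v − 1), so r = λ(v − 1)/(k − 1).
  (ii) Total incidences bk = vr, so b = vr/k.
Step 1: r = λ(v − 1)/(k − 1) = 5·(7 − 1)/(3 − 1) = 5·6/2 = 30/2 = 15.
Step 2: b = vr/k = 7·15/3 = 105/3 = 35.
Check integrality: r = 15 ∈ Z ✓, b = 35 ∈ Z ✓.
(These identities are necessary conditions: they determine r and b for any design with these parameters, but do not by themselves prove that one exists.)

r = 15, b = 35.


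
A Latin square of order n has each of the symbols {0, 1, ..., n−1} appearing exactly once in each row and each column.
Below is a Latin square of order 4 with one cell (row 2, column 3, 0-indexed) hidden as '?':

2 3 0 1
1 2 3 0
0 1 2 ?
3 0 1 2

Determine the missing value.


Row 2 contains symbols [0, 1, 2] — missing [3].
Column 3 contains symbols [0, 1, 2] — missing [3].
The missing symbol must appear in both missing sets; intersection = [3].
Therefore the hidden value is 3.

Missing value = 3.


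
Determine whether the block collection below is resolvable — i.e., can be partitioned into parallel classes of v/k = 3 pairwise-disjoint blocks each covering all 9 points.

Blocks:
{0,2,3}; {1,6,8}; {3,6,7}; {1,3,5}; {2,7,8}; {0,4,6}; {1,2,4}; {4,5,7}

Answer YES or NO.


v = 9, block size k = 3, number of blocks = 8.
For resolvability, blocks must partition into parallel classes of size v/k = 3.
Total blocks must therefore be a multiple of 3: 8 = 3·2 + 2 ⇒ not divisible ✗.
Resolvable? NO.

NO


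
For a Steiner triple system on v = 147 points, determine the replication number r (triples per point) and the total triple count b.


An STS(v) is a 2-(v, 3, 1) BIBD: block size k = 3, λ = 1.
Replication: r(k − 1) = λ(v − 1) ⇒ r·2 = 147 − 1 = 146 ⇒ r = 73.
Block count: bk = vr ⇒ b·3 = 147·73 = 10731 ⇒ b = 3577.

r = 73, b = 3577.


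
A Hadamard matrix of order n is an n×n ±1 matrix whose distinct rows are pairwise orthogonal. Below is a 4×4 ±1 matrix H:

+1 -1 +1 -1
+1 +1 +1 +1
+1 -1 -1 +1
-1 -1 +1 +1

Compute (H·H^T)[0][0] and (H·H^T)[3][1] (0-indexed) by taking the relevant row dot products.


Row 0 of H: [1, -1, 1, -1].
Row 1 of H: [1, 1, 1, 1].
Row 3 of H: [-1, -1, 1, 1].
(H·H^T)[0][0] = Σ_j H[0][j]·H[0][j] = (1)² + (-1)² + (1)² + (-1)² = 1 + 1 + 1 + 1 = 4.
(H·H^T)[3][1] = Σ_j H[3][j]·H[1][j] = (-1)·(1) + (-1)·(1) + (1)·(1) + (1)·(1) = -1 + -1 + 1 + 1 = 0.
So rows 3 and 1 are orthogonal; the diagonal entry equals n = 4.

(0,0) entry = 4; (3,1) entry = 0.


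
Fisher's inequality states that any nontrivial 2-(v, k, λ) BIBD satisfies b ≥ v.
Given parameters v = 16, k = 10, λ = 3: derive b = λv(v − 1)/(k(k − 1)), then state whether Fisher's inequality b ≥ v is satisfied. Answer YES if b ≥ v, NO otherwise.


b = λv(v − 1)/(k(k − 1)) = 3·16·15/(10·9) = 720/90 = 8.
Compare with v = 16: b < v, so Fisher's inequality fails.

NO


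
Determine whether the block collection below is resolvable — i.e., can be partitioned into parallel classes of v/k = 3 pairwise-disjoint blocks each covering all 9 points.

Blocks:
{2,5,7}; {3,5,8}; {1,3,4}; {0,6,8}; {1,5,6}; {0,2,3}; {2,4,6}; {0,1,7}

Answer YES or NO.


v = 9, block size k = 3, number of blocks = 8.
For resolvability, blocks must partition into parallel classes of size v/k = 3.
Total blocks must therefore be a multiple of 3: 8 = 3·2 + 2 ⇒ not divisible ✗.
Resolvable? NO.

NO


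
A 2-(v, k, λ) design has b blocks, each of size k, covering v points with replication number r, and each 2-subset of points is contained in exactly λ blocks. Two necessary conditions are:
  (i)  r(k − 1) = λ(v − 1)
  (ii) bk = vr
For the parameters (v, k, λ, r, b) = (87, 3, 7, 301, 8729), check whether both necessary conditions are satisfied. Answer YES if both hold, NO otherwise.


Condition (i): r(k − 1) = 301·2 = 602; λ(v − 1) = 7·86 = 602. Match? YES.
Condition (ii): bk = 8729·3 = 26187; vr = 87·301 = 26187. Match? YES.
Both conditions hold? YES.

YES


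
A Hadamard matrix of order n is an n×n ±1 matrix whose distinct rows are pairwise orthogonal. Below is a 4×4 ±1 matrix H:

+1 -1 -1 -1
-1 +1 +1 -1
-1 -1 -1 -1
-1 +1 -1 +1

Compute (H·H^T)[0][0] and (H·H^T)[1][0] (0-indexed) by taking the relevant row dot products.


Row 0 of H: [1, -1, -1, -1].
Row 1 of H: [-1, 1, 1, -1].
(H·H^T)[0][0] = Σ_j H[0][j]·H[0][j] = (1)² + (-1)² + (-1)² + (-1)² = 1 + 1 + 1 + 1 = 4.
(H·H^T)[1][0] = Σ_j H[1][j]·H[0][j] = (-1)·(1) + (1)·(-1) + (1)·(-1) + (-1)·(-1) = -1 + -1 + -1 + 1 = -2.
Rows 1 and 0 are not orthogonal (dot product = -2 ≠ 0), so H is not a Hadamard matrix.

(0,0) entry = 4; (1,0) entry = -2.


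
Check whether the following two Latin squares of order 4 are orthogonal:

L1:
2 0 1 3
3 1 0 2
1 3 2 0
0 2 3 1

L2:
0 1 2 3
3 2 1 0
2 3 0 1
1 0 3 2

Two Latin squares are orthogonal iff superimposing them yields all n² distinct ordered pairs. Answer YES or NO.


Form the n² = 16 superimposed pairs (L1[i][j], L2[i][j]), row by row (rows and columns indexed from 0):
row 0: (2,0) (0,1) (1,2) (3,3)
row 1: (3,3) (1,2) (0,1) (2,0)
row 2: (1,2) (3,3) (2,0) (0,1)
row 3: (0,1) (2,0) (3,3) (1,2)
Orthogonality requires all 16 pairs distinct.
But the pair (3,3) repeats: cell (0,3) has L1 = 3, L2 = 3, and cell (1,0) has L1 = 3, L2 = 3.
A repeated pair means some other pair never occurs (only 4 distinct pairs out of 16), so the squares are not orthogonal.
Conclusion: NO.

NO


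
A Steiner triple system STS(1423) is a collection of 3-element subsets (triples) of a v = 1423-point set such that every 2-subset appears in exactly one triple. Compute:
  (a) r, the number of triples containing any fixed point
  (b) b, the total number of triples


An STS(v) is a 2-(v, 3, 1) BIBD: block size k = 3, λ = 1.
Replication: r(k − 1) = λ(v − 1) ⇒ r·2 = 1423 − 1 = 1422 ⇒ r = 711.
Block count: bk = vr ⇒ b·3 = 1423·711 = 1011753 ⇒ b = 337251.

r = 711, b = 337251.


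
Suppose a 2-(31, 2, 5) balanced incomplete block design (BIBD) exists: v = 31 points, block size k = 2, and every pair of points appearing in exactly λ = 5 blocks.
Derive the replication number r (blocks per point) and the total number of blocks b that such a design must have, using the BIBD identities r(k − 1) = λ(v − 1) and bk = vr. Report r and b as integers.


Any 2-(v, k, λ) BIBD satisfies two necessary conditions:
  (i)  Each point sits in r blocks, and counting incidences through any fixed point gives r(k − 1) = λ(v − 1), so r = λ(v − 1)/(k − 1).
  (ii) Total incidences bk = vr, so b = vr/k.
Step 1: r = λ(v − 1)/(k − 1) = 5·(31 − 1)/(2 − 1) = 5·30/1 = 150/1 = 150.
Step 2: b = vr/k = 31·150/2 = 4650/2 = 2325.
Check integrality: r = 150 ∈ Z ✓, b = 2325 ∈ Z ✓.
(These identities are necessary conditions: they determine r and b for any design with these parameters, but do not by themselves prove that one exists.)

r = 150, b = 2325.


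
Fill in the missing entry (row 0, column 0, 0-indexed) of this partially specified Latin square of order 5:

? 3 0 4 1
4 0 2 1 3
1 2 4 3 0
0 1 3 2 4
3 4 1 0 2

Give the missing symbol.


Row 0 contains symbols [0, 1, 3, 4] — missing [2].
Column 0 contains symbols [0, 1, 3, 4] — missing [2].
The missing symbol must appear in both missing sets; intersection = [2].
Therefore the hidden value is 2.

Missing value = 2.


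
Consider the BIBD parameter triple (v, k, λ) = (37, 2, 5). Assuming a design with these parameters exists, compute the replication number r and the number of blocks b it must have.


Any 2-(v, k, λ) BIBD satisfies two necessary conditions:
  (i)  Each point sits in r blocks, and counting incidences through any fixed point gives r(k − 1) = λ(v − 1), so r = λ(v − 1)/(k − 1).
  (ii) Total incidences bk = vr, so b = vr/k.
Step 1: r = λ(v − 1)/(k − 1) = 5·(37 − 1)/(2 − 1) = 5·36/1 = 180/1 = 180.
Step 2: b = vr/k = 37·180/2 = 6660/2 = 3330.
Check integrality: r = 180 ∈ Z ✓, b = 3330 ∈ Z ✓.
(These identities are necessary conditions: they determine r and b for any design with these parameters, but do not by themselves prove that one exists.)

r = 180, b = 3330.


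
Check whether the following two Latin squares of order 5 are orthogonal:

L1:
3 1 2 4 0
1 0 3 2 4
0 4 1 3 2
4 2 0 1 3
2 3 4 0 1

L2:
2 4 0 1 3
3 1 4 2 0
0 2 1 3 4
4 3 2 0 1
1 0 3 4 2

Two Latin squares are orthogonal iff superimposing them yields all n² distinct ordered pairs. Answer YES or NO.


Form the n² = 25 superimposed pairs (L1[i][j], L2[i][j]), row by row (rows and columns indexed from 0):
row 0: (3,2) (1,4) (2,0) (4,1) (0,3)
row 1: (1,3) (0,1) (3,4) (2,2) (4,0)
row 2: (0,0) (4,2) (1,1) (3,3) (2,4)
row 3: (4,4) (2,3) (0,2) (1,0) (3,1)
row 4: (2,1) (3,0) (4,3) (0,4) (1,2)
Orthogonality requires all 25 pairs distinct.
Check by first coordinate: for each symbol s of L1, list the L2 entries in the n cells where L1 = s; they must all differ.
  L1 = 0: L2 entries (in reading order) 3, 1, 0, 2, 4 — all 5 distinct ✓
  L1 = 1: L2 entries (in reading order) 4, 3, 1, 0, 2 — all 5 distinct ✓
  L1 = 2: L2 entries (in reading order) 0, 2, 4, 3, 1 — all 5 distinct ✓
  L1 = 3: L2 entries (in reading order) 2, 4, 3, 1, 0 — all 5 distinct ✓
  L1 = 4: L2 entries (in reading order) 1, 0, 2, 4, 3 — all 5 distinct ✓
Every symbol of L1 meets every symbol of L2 exactly once, so all 25 pairs are distinct (25 of 25).
Conclusion: YES.

YES


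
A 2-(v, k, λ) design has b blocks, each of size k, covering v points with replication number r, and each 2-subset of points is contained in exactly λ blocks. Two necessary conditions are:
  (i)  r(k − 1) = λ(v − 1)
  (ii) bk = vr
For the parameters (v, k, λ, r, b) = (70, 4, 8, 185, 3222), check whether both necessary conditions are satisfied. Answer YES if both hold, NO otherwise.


Condition (i): r(k − 1) = 185·3 = 555; λ(v − 1) = 8·69 = 552. Match? NO.
Condition (ii): bk = 3222·4 = 12888; vr = 70·185 = 12950. Match? NO.
Both conditions hold? NO.

NO


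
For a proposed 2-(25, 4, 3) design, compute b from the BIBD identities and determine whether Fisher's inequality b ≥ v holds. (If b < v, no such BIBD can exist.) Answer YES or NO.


b = λv(v − 1)/(k(k − 1)) = 3·25·24/(4·3) = 1800/12 = 150.
Compare with v = 25: b ≥ v, so Fisher's inequality holds.

YES


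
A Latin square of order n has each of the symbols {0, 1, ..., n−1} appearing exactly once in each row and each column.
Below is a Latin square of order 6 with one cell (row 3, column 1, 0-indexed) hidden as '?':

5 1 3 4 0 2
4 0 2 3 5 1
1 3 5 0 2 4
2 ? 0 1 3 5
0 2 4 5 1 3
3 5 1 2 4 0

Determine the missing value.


Row 3 contains symbols [0, 1, 2, 3, 5] — missing [4].
Column 1 contains symbols [0, 1, 2, 3, 5] — missing [4].
The missing symbol must appear in both missing sets; intersection = [4].
Therefore the hidden value is 4.

Missing value = 4.


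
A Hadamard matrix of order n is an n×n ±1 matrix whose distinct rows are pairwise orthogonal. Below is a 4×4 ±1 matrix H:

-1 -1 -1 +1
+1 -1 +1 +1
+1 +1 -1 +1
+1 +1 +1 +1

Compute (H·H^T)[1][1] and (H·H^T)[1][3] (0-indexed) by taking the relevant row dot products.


Row 1 of H: [1, -1, 1, 1].
Row 3 of H: [1, 1, 1, 1].
(H·H^T)[1][1] = Σ_j H[1][j]·H[1][j] = (1)² + (-1)² + (1)² + (1)² = 1 + 1 + 1 + 1 = 4.
(H·H^T)[1][3] = Σ_j H[1][j]·H[3][j] = (1)·(1) + (-1)·(1) + (1)·(1) + (1)·(1) = 1 + -1 + 1 + 1 = 2.
Rows 1 and 3 are not orthogonal (dot product = 2 ≠ 0), so H is not a Hadamard matrix.

(1,1) entry = 4; (1,3) entry = 2.


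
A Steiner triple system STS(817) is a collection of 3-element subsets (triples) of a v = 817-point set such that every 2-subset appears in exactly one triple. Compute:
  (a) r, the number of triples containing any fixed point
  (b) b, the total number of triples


An STS(v) is a 2-(v, 3, 1) BIBD: block size k = 3, λ = 1.
Replication: r(k − 1) = λ(v − 1) ⇒ r·2 = 817 − 1 = 816 ⇒ r = 408.
Block count: b = v(v − 1)/6 = 817·816/6 = 666672/6 = 111112.
(Check via bk = vr: 111112·3 = 333336 = 817·408 = 333336 ✓.)

r = 408, b = 111112.


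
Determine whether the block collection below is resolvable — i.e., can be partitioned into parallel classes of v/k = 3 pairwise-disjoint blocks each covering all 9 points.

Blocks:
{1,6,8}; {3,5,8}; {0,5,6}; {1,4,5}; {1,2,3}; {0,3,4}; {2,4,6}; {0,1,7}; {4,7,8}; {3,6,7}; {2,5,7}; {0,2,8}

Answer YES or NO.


v = 9, block size k = 3, number of blocks = 12.
For resolvability, blocks must partition into parallel classes of size v/k = 3.
Total blocks must therefore be a multiple of 3: 12 = 3·4 + 0 ⇒ divisible ✓.
Greedy packing gives 4 candidate class(es). Each should be a full parallel class (size 3, covers all 9 points).
  Class 1 (3 blocks): {1,6,8}; {0,3,4}; {2,5,7}. Points covered: [0, 1, 2, 3, 4, 5, 6, 7, 8].
  Class 2 (3 blocks): {3,5,8}; {2,4,6}; {0,1,7}. Points covered: [0, 1, 2, 3, 4, 5, 6, 7, 8].
  Class 3 (3 blocks): {0,5,6}; {1,2,3}; {4,7,8}. Points covered: [0, 1, 2, 3, 4, 5, 6, 7, 8].
  Class 4 (3 blocks): {1,4,5}; {3,6,7}; {0,2,8}. Points covered: [0, 1, 2, 3, 4, 5, 6, 7, 8].
All classes full (size 3)? YES. All classes cover every point? YES.
Resolvable? YES.

YES
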